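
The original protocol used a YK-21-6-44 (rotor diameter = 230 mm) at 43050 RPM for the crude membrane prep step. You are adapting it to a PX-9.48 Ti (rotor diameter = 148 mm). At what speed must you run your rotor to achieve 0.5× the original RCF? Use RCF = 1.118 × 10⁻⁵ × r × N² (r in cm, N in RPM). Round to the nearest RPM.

Original rotor: r = 230 mm / 2 = 115 mm = 11.5 cm
RCF = 1.118 × 10⁻⁵ × r × N²
RCF_original = 1.118 × 10⁻⁵ × 11.5 × (43050)² = 1.118 × 10⁻⁵ × 11.5 × 1,853,302,500 ≈ 238,279.1 × g
Target RCF = 0.5 × 238,279.1 ≈ 119,139.6 × g
Your rotor: r = 148 mm / 2 = 74 mm = 7.4 cm
119,139.6 = 1.118 × 10⁻⁵ × 7.4 × N²
N² = 119,139.6 / (8.2732 × 10⁻⁵) = 1,440,066,721
N ≈ √1,440,066,721 ≈ 37,948.2

≈ 37948 RPM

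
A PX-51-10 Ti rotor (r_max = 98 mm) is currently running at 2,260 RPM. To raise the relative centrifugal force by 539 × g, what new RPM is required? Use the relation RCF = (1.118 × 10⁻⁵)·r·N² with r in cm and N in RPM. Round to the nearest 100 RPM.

r = 98 mm = 9.8 cm
Current RCF = 1.118 × 10⁻⁵ × 9.8 × (2260)² = 1.118 × 10⁻⁵ × 9.8 × 5,107,600 ≈ 559.6 × g
Target RCF = 559.6 + 539 = 1,098.6 × g
N² = 1,098.6 / (10.9564 × 10⁻⁵) = 10,027,016
N ≈ √10,027,016 ≈ 3,166.5

≈ 3200 RPM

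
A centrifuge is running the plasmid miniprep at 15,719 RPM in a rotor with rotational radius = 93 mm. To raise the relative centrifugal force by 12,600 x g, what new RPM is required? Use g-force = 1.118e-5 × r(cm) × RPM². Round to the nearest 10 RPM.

≈ 19190 RPM

r = 93 mm = 9.3 cm
Current RCF = 1.118 × 10⁻⁵ × 9.3 × (15719)² = 1.118 × 10⁻⁵ × 9.3 × 247,086,961 ≈ 25,690.6 × g
Target RCF = 25,690.6 + 12,600 = 38,290.6 × g
N² = 38,290.6 / (10.3974 × 10⁻⁵) = 368,270,914
N ≈ √368,270,914 ≈ 19,190.4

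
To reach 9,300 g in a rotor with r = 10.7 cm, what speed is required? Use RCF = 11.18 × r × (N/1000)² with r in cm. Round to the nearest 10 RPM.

RCF = 11.18 × r × (N/1000)²
9,300 = 11.18 × 10.7 × (N/1000)²
(N/1000)² = 9,300 / 119.626 = 77.7423
N = 1000 × √77.7423 ≈ 8,817.2

8820 RPM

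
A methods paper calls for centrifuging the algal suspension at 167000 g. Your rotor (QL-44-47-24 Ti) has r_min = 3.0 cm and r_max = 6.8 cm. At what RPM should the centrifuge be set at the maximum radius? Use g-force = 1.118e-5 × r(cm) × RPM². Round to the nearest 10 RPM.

Use r_max = 6.8 cm.
RCF = 1.118 × 10⁻⁵ × r × N²
167,000 = 1.118 × 10⁻⁵ × 6.8 × N²
N² = 167,000 / (7.6024 × 10⁻⁵) = 2,196,674,734
N ≈ √2,196,674,734 ≈ 46,868.7

≈ 46870 RPM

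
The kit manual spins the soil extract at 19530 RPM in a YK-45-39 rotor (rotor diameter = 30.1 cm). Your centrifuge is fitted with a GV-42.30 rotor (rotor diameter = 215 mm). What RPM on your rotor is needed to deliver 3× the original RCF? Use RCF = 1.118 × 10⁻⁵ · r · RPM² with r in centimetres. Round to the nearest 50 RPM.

Original rotor: r = 30.1 / 2 = 15.05 cm
RCF_original = 1.118 × 10⁻⁵ × 15.05 × (19530)² = 1.118 × 10⁻⁵ × 15.05 × 381,420,900 ≈ 64,177.5 × g
Target RCF = 3 × 64,177.5 ≈ 192,532.5 × g
Your rotor: r = 215 mm / 2 = 107.5 mm = 10.75 cm
192,532.5 = 1.118 × 10⁻⁵ × 10.75 × N²
N² = 192,532.5 / (12.0185 × 10⁻⁵) = 1,601,967,800
N ≈ √1,601,967,800 ≈ 40,024.6

≈ 40000 RPM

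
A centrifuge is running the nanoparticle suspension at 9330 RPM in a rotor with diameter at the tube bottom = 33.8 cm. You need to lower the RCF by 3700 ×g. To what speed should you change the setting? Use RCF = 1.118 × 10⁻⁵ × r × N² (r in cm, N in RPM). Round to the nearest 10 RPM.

r = 33.8 / 2 = 16.9 cm
Current RCF = 1.118 × 10⁻⁵ × 16.9 × (9330)² = 1.118 × 10⁻⁵ × 16.9 × 87,048,900 ≈ 16,447.2 × g
Target RCF = 16,447.2 − 3,700 = 12,747.2 × g
N² = 12,747.2 / (18.8942 × 10⁻⁵) = 67,466,207
N ≈ √67,466,207 ≈ 8,213.8

8210 RPM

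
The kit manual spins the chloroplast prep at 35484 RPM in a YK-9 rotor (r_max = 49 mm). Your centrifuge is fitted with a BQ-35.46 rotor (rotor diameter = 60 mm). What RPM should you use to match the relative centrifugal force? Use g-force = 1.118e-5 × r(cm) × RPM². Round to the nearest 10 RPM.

45350 RPM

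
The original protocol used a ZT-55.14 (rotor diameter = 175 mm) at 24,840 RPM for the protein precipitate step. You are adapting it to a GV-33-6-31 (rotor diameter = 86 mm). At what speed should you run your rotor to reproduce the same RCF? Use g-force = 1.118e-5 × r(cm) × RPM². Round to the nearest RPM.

35434 RPM

Original rotor: r = 175 mm / 2 = 87.5 mm = 8.75 cm
RCF = 1.118 × 10⁻⁵ × r × N²
RCF_original = 1.118 × 10⁻⁵ × 8.75 × (24840)² = 1.118 × 10⁻⁵ × 8.75 × 617,025,600 ≈ 60,360.5 × g
Your rotor: r = 86 mm / 2 = 43 mm = 4.3 cm
60,360.5 = 1.118 × 10⁻⁵ × 4.3 × N²
N² = 60,360.5 / (4.8074 × 10⁻⁵) = 1,255,574,739
N ≈ √1,255,574,739 ≈ 35,434.1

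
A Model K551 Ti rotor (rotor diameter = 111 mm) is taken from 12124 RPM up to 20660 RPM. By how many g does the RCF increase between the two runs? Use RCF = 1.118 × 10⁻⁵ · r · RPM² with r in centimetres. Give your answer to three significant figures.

r = 111 mm / 2 = 55.5 mm = 5.55 cm
RCF₁ = 1.118 × 10⁻⁵ × 5.55 × (12124)² = 1.118 × 10⁻⁵ × 5.55 × 146,991,376 ≈ 9,120.7 × g
RCF₂ = 1.118 × 10⁻⁵ × 5.55 × (20660)² = 1.118 × 10⁻⁵ × 5.55 × 426,835,600 ≈ 26,484.7 × g
Increase = 26,484.7 − 9,120.7 = 17,364

17400 g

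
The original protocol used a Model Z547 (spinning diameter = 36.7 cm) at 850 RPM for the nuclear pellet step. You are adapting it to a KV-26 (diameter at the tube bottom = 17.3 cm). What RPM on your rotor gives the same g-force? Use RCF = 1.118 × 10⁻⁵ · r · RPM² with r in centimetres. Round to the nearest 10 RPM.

Original rotor: r = 36.7 / 2 = 18.35 cm
RCF_original = 1.118 × 10⁻⁵ × 18.35 × (850)² = 1.118 × 10⁻⁵ × 18.35 × 722,500 ≈ 148.2 × g
Your rotor: r = 17.3 / 2 = 8.65 cm
148.2 = 1.118 × 10⁻⁵ × 8.65 × N²
N² = 148.2 / (9.6707 × 10⁻⁵) = 1,532,464
N ≈ √1,532,464 ≈ 1,237.9

≈ 1240 RPM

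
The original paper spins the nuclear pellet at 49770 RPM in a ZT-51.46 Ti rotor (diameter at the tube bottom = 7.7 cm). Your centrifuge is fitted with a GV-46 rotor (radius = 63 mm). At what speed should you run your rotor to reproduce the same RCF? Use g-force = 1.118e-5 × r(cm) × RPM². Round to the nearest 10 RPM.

≈ 38910 RPM

Original rotor: r = 7.7 / 2 = 3.85 cm
RCF_original = 1.118 × 10⁻⁵ × 3.85 × (49770)² = 1.118 × 10⁻⁵ × 3.85 × 2,477,052,900 ≈ 106,619.8 × g
Your rotor: r = 63 mm = 6.3 cm
106,619.8 = 1.118 × 10⁻⁵ × 6.3 × N²
N² = 106,619.8 / (7.0434 × 10⁻⁵) = 1,513,754,721
N ≈ √1,513,754,721 ≈ 38,907.0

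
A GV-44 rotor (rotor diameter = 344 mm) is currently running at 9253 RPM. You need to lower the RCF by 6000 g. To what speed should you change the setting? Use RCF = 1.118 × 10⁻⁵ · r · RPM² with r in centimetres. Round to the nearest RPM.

r = 344 mm / 2 = 172 mm = 17.2 cm
Current RCF = 1.118 × 10⁻⁵ × 17.2 × (9253)² = 1.118 × 10⁻⁵ × 17.2 × 85,618,009 ≈ 16,464 × g
Target RCF = 16,464 − 6,000 = 10,464 × g
N² = 10,464 / (19.2296 × 10⁻⁵) = 54,416,108
N ≈ √54,416,108 ≈ 7,376.7

N₂ ≈ 7377 RPM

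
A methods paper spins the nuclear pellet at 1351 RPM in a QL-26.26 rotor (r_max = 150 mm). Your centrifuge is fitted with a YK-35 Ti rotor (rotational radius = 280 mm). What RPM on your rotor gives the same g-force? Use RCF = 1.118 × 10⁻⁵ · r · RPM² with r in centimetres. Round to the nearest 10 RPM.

Original rotor: r = 150 mm = 15.0 cm
RCF_original = 1.118 × 10⁻⁵ × 15 × (1351)² = 1.118 × 10⁻⁵ × 15 × 1,825,201 ≈ 306.1 × g
Your rotor: r = 280 mm = 28.0 cm
306.1 = 1.118 × 10⁻⁵ × 28 × N²
N² = 306.1 / (31.304 × 10⁻⁵) = 977,830
N ≈ √977,830 ≈ 988.9

≈ 990 RPM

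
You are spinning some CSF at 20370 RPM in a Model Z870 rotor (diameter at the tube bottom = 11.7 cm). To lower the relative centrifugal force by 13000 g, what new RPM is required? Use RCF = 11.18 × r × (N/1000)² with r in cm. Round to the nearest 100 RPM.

14700 RPM

r = 11.7 / 2 = 5.85 cm
Current RCF = 11.18 × 5.85 × (20.37)² = 11.18 × 5.85 × 414.9369 ≈ 27,138.1 × g
Target RCF = 27,138.1 − 13,000 = 14,138.1 × g
(N/1000)² = 14,138.1 / 65.403 = 216.169
N = 1000 × √216.169 ≈ 14,702.7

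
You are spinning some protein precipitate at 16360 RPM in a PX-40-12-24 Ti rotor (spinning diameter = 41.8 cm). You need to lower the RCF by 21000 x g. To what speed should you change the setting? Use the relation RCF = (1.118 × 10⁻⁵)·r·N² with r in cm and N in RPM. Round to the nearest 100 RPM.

r = 41.8 / 2 = 20.9 cm
Current RCF = 1.118 × 10⁻⁵ × 20.9 × (16360)² = 1.118 × 10⁻⁵ × 20.9 × 267,649,600 ≈ 62,539.5 × g
Target RCF = 62,539.5 − 21,000 = 41,539.5 × g
N² = 41,539.5 / (23.3662 × 10⁻⁵) = 177,776,018
N ≈ √177,776,018 ≈ 13,333.3

13300 RPM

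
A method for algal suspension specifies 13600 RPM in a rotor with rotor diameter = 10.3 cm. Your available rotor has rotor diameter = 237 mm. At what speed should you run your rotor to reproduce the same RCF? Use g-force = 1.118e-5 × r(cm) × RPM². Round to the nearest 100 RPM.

Original rotor: r = 10.3 / 2 = 5.15 cm
RCF_original = 1.118 × 10⁻⁵ × 5.15 × (13600)² = 1.118 × 10⁻⁵ × 5.15 × 184,960,000 ≈ 10,649.4 × g
Your rotor: r = 237 mm / 2 = 118.5 mm = 11.85 cm
10,649.4 = 1.118 × 10⁻⁵ × 11.85 × N²
N² = 10,649.4 / (13.2483 × 10⁻⁵) = 80,383,143
N ≈ √80,383,143 ≈ 8,965.7

9000 RPM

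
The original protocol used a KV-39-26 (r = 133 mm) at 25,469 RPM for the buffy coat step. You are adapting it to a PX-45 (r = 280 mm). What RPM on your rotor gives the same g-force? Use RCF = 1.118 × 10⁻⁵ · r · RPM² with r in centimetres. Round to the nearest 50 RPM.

Original rotor: r = 133 mm = 13.3 cm
RCF_original = 1.118 × 10⁻⁵ × 13.3 × (25469)² = 1.118 × 10⁻⁵ × 13.3 × 648,669,961 ≈ 96,453.3 × g
Your rotor: r = 280 mm = 28.0 cm
96,453.3 = 1.118 × 10⁻⁵ × 28 × N²
N² = 96,453.3 / (31.304 × 10⁻⁵) = 308,118,132
N ≈ √308,118,132 ≈ 17,553.3

17550 RPM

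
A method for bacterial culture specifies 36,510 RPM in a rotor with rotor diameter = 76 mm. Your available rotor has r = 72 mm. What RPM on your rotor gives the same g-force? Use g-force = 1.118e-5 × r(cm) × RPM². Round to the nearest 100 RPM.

Original rotor: r = 76 mm / 2 = 38 mm = 3.8 cm
RCF_original = 1.118 × 10⁻⁵ × 3.8 × (36510)² = 1.118 × 10⁻⁵ × 3.8 × 1,332,980,100 ≈ 56,630.3 × g
Your rotor: r = 72 mm = 7.2 cm
56,630.3 = 1.118 × 10⁻⁵ × 7.2 × N²
N² = 56,630.3 / (8.0496 × 10⁻⁵) = 703,516,945
N ≈ √703,516,945 ≈ 26,523.9

≈ 26500 RPM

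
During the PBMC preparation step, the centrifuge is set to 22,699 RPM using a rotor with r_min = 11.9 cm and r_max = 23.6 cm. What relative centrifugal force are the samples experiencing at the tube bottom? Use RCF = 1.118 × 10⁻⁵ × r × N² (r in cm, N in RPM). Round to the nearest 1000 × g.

Use r_max = 23.6 cm.
RCF = 1.118 × 10⁻⁵ × r × N²
RCF = 1.118 × 10⁻⁵ × 23.6 × (22699)² = 1.118 × 10⁻⁵ × 23.6 × 515,244,601 ≈ 135,946.3 × g

RCF ≈ 136000 x g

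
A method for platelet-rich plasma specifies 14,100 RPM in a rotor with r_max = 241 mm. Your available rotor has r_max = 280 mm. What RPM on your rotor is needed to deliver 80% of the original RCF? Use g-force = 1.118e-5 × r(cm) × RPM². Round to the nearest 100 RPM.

Original rotor: r = 241 mm = 24.1 cm
RCF_original = 1.118 × 10⁻⁵ × 24.1 × (14100)² = 1.118 × 10⁻⁵ × 24.1 × 198,810,000 ≈ 53,567 × g
Target RCF = 0.8 × 53,567 ≈ 42,853.6 × g
Your rotor: r = 280 mm = 28.0 cm
42,853.6 = 1.118 × 10⁻⁵ × 28 × N²
N² = 42,853.6 / (31.304 × 10⁻⁵) = 136,894,965
N ≈ √136,894,965 ≈ 11,700.2

≈ 11700 RPM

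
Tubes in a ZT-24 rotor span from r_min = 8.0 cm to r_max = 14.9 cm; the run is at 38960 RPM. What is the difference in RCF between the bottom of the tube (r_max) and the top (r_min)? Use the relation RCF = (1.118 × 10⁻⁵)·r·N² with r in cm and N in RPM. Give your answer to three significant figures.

ΔRCF = 1.118 × 10⁻⁵ × (r_max − r_min) × N² = 1.118 × 10⁻⁵ × 6.9 × 1,517,881,600 ≈ 117,092.4

117000 ×g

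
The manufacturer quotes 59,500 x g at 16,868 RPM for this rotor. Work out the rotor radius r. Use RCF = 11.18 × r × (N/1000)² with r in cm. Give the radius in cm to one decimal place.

RCF = 11.18 × r × (N/1000)²
59500 = 11.18 × r × (16.868)²
r = 59500 / (11.18 × 284.529424) = 59500 / 3181.039 ≈ 18.705 cm

r ≈ 18.7 cm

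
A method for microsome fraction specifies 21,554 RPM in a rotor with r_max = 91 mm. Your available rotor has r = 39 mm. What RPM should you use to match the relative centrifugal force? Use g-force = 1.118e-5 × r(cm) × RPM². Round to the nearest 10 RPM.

32920 RPM

Original rotor: r = 91 mm = 9.1 cm
RCF = 1.118 × 10⁻⁵ × r × N²
RCF_original = 1.118 × 10⁻⁵ × 9.1 × (21554)² = 1.118 × 10⁻⁵ × 9.1 × 464,574,916 ≈ 47,264.9 × g
Your rotor: r = 39 mm = 3.9 cm
47,264.9 = 1.118 × 10⁻⁵ × 3.9 × N²
N² = 47,264.9 / (4.3602 × 10⁻⁵) = 1,084,007,614
N ≈ √1,084,007,614 ≈ 32,924.3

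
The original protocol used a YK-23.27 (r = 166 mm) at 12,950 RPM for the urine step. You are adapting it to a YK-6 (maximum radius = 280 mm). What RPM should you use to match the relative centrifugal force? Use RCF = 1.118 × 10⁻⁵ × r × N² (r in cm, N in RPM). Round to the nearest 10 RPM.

9970 RPM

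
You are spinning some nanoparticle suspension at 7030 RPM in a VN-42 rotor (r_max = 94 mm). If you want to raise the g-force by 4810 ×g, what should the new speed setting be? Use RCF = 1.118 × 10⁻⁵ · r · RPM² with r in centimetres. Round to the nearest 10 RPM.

N₂ ≈ 9760 RPM

r = 94 mm = 9.4 cm
Current RCF = 1.118 × 10⁻⁵ × 9.4 × (7030)² = 1.118 × 10⁻⁵ × 9.4 × 49,420,900 ≈ 5,193.7 × g
Target RCF = 5,193.7 + 4,810 = 10,003.7 × g
N² = 10,003.7 / (10.5092 × 10⁻⁵) = 95,189,929
N ≈ √95,189,929 ≈ 9,756.5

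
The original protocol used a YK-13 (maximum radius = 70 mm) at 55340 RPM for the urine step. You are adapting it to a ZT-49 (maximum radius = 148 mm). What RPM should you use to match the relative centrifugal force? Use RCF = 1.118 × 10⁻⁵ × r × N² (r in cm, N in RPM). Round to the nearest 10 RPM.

38060 RPM

Original rotor: r = 70 mm = 7.0 cm
RCF = 1.118 × 10⁻⁵ × r × N²
RCF_original = 1.118 × 10⁻⁵ × 7 × (55340)² = 1.118 × 10⁻⁵ × 7 × 3,062,515,600 ≈ 239,672.5 × g
Your rotor: r = 148 mm = 14.8 cm
239,672.5 = 1.118 × 10⁻⁵ × 14.8 × N²
N² = 239,672.5 / (16.5464 × 10⁻⁵) = 1,448,487,284
N ≈ √1,448,487,284 ≈ 38,059.0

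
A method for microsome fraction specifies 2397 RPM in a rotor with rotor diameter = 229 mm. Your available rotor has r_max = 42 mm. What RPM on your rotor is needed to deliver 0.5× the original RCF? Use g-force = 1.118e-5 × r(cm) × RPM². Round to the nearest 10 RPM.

Original rotor: r = 229 mm / 2 = 114.5 mm = 11.45 cm
RCF = 1.118 × 10⁻⁵ × r × N²
RCF_original = 1.118 × 10⁻⁵ × 11.45 × (2397)² = 1.118 × 10⁻⁵ × 11.45 × 5,745,609 ≈ 735.5 × g
Target RCF = 0.5 × 735.5 ≈ 367.8 × g
Your rotor: r = 42 mm = 4.2 cm
367.8 = 1.118 × 10⁻⁵ × 4.2 × N²
N² = 367.8 / (4.6956 × 10⁻⁵) = 7,832,865
N ≈ √7,832,865 ≈ 2,798.7

≈ 2800 RPM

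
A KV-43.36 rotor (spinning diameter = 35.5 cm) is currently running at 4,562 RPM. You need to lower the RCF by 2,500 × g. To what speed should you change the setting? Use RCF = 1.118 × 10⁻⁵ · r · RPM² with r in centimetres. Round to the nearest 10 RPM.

r = 35.5 / 2 = 17.75 cm
Current RCF = 1.118 × 10⁻⁵ × 17.75 × (4562)² = 1.118 × 10⁻⁵ × 17.75 × 20,811,844 ≈ 4,130 × g
Target RCF = 4,130 − 2,500 = 1,630 × g
N² = 1,630 / (19.8445 × 10⁻⁵) = 8,213,863
N ≈ √8,213,863 ≈ 2,866.0

N₂ ≈ 2870 RPM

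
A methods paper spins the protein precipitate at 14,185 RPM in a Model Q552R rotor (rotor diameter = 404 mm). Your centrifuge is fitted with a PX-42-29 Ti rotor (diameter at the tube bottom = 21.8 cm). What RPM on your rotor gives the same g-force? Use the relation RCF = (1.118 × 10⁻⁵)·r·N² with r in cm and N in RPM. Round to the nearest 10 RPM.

≈ 19310 RPM

Original rotor: r = 404 mm / 2 = 202 mm = 20.2 cm
RCF_original = 1.118 × 10⁻⁵ × 20.2 × (14185)² = 1.118 × 10⁻⁵ × 20.2 × 201,214,225 ≈ 45,441.4 × g
Your rotor: r = 21.8 / 2 = 10.9 cm
45,441.4 = 1.118 × 10⁻⁵ × 10.9 × N²
N² = 45,441.4 / (12.1862 × 10⁻⁵) = 372,892,288
N ≈ √372,892,288 ≈ 19,310.4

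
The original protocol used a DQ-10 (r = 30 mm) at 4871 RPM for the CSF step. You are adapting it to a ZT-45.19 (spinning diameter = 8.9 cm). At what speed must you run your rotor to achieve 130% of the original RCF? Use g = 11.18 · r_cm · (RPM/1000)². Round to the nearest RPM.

4560 RPM

Original rotor: r = 30 mm = 3.0 cm
RCF = 11.18 × r × (N/1000)²
RCF_original = 11.18 × 3 × (4.871)² = 11.18 × 3 × 23.726641 ≈ 795.8 × g
Target RCF = 1.3 × 795.8 ≈ 1,034.5 × g
Your rotor: r = 8.9 / 2 = 4.45 cm
1,034.5 = 11.18 × 4.45 × (N/1000)²
(N/1000)² = 1,034.5 / 49.751 = 20.79355
N = 1000 × √20.79355 ≈ 4,560.0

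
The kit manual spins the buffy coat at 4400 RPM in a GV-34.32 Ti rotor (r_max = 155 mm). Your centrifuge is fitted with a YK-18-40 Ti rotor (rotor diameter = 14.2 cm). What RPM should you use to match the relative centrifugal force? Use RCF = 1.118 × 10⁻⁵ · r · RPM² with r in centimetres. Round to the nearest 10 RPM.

Original rotor: r = 155 mm = 15.5 cm
RCF_original = 1.118 × 10⁻⁵ × 15.5 × (4400)² = 1.118 × 10⁻⁵ × 15.5 × 19,360,000 ≈ 3,354.9 × g
Your rotor: r = 14.2 / 2 = 7.1 cm
3,354.9 = 1.118 × 10⁻⁵ × 7.1 × N²
N² = 3,354.9 / (7.9378 × 10⁻⁵) = 42,264,859
N ≈ √42,264,859 ≈ 6,501.1

6500 RPM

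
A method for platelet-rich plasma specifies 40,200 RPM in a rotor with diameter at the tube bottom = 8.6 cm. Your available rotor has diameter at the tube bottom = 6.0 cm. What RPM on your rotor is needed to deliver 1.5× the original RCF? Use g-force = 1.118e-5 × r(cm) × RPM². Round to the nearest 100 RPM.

Original rotor: r = 8.6 / 2 = 4.3 cm
RCF = 1.118 × 10⁻⁵ × r × N²
RCF_original = 1.118 × 10⁻⁵ × 4.3 × (40200)² = 1.118 × 10⁻⁵ × 4.3 × 1,616,040,000 ≈ 77,689.5 × g
Target RCF = 1.5 × 77,689.5 ≈ 116,534.2 × g
Your rotor: r = 6.0 / 2 = 3 cm
116,534.2 = 1.118 × 10⁻⁵ × 3 × N²
N² = 116,534.2 / (3.354 × 10⁻⁵) = 3,474,484,198
N ≈ √3,474,484,198 ≈ 58,944.8

≈ 58900 RPM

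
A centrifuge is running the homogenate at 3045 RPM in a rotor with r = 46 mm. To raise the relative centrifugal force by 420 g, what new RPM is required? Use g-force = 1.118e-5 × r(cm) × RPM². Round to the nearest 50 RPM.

4200 RPM

r = 46 mm = 4.6 cm
Current RCF = 1.118 × 10⁻⁵ × 4.6 × (3045)² = 1.118 × 10⁻⁵ × 4.6 × 9,272,025 ≈ 476.8 × g
Target RCF = 476.8 + 420 = 896.8 × g
N² = 896.8 / (5.1428 × 10⁻⁵) = 17,437,972
N ≈ √17,437,972 ≈ 4,175.9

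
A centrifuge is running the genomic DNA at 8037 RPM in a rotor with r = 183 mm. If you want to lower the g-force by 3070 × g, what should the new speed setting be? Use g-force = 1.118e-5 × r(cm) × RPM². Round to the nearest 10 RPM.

r = 183 mm = 18.3 cm
Current RCF = 1.118 × 10⁻⁵ × 18.3 × (8037)² = 1.118 × 10⁻⁵ × 18.3 × 64,593,369 ≈ 13,215.4 × g
Target RCF = 13,215.4 − 3,070 = 10,145.4 × g
N² = 10,145.4 / (20.4594 × 10⁻⁵) = 49,587,964
N ≈ √49,587,964 ≈ 7,041.9

≈ 7040 RPM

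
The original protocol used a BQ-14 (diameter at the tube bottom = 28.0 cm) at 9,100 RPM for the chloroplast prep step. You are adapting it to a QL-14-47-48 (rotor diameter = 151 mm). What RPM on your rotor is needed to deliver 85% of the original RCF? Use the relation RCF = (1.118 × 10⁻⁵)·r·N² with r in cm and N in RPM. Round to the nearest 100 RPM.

Original rotor: r = 28.0 / 2 = 14 cm
RCF_original = 1.118 × 10⁻⁵ × 14 × (9100)² = 1.118 × 10⁻⁵ × 14 × 82,810,000 ≈ 12,961.4 × g
Target RCF = 0.85 × 12,961.4 ≈ 11,017.2 × g
Your rotor: r = 151 mm / 2 = 75.5 mm = 7.55 cm
11,017.2 = 1.118 × 10⁻⁵ × 7.55 × N²
N² = 11,017.2 / (8.4409 × 10⁻⁵) = 130,521,627
N ≈ √130,521,627 ≈ 11,424.6

≈ 11400 RPM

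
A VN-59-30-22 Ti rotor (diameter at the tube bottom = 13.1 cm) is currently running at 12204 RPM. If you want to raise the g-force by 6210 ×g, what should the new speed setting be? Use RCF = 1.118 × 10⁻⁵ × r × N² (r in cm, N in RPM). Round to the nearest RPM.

N₂ ≈ 15289 RPM

r = 13.1 / 2 = 6.55 cm
Current RCF = 1.118 × 10⁻⁵ × 6.55 × (12204)² = 1.118 × 10⁻⁵ × 6.55 × 148,937,616 ≈ 10,906.6 × g
Target RCF = 10,906.6 + 6,210 = 17,116.6 × g
N² = 17,116.6 / (7.3229 × 10⁻⁵) = 233,740,731
N ≈ √233,740,731 ≈ 15,288.6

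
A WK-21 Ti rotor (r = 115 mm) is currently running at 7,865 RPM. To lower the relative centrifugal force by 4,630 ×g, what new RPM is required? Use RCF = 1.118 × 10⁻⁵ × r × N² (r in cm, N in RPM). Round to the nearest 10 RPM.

N₂ ≈ 5080 RPM

r = 115 mm = 11.5 cm
Current RCF = 1.118 × 10⁻⁵ × 11.5 × (7865)² = 1.118 × 10⁻⁵ × 11.5 × 61,858,225 ≈ 7,953.1 × g
Target RCF = 7,953.1 − 4,630 = 3,323.1 × g
N² = 3,323.1 / (12.857 × 10⁻⁵) = 25,846,621
N ≈ √25,846,621 ≈ 5,084.0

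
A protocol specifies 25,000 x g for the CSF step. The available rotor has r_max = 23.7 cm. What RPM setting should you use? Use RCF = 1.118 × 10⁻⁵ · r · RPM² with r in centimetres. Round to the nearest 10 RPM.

25,000 = 1.118 × 10⁻⁵ × 23.7 × N²
N² = 25,000 / (26.4966 × 10⁻⁵) = 94,351,728
N ≈ √94,351,728 ≈ 9,713.5

N ≈ 9710 RPM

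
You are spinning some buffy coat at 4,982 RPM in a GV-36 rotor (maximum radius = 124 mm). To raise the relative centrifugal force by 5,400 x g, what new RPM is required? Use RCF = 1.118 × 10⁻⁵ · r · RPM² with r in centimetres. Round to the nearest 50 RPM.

≈ 8000 RPM

r = 124 mm = 12.4 cm
Current RCF = 1.118 × 10⁻⁵ × 12.4 × (4982)² = 1.118 × 10⁻⁵ × 12.4 × 24,820,324 ≈ 3,440.9 × g
Target RCF = 3,440.9 + 5,400 = 8,840.9 × g
N² = 8,840.9 / (13.8632 × 10⁻⁵) = 63,772,433
N ≈ √63,772,433 ≈ 7,985.8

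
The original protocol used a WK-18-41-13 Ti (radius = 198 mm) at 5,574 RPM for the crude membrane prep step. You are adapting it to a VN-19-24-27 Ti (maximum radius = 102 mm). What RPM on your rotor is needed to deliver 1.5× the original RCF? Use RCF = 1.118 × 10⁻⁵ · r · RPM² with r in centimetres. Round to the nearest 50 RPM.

≈ 9500 RPM

Original rotor: r = 198 mm = 19.8 cm
RCF_original = 1.118 × 10⁻⁵ × 19.8 × (5574)² = 1.118 × 10⁻⁵ × 19.8 × 31,069,476 ≈ 6,877.7 × g
Target RCF = 1.5 × 6,877.7 ≈ 10,316.5 × g
Your rotor: r = 102 mm = 10.2 cm
10,316.5 = 1.118 × 10⁻⁵ × 10.2 × N²
N² = 10,316.5 / (11.4036 × 10⁻⁵) = 90,467,045
N ≈ √90,467,045 ≈ 9,511.4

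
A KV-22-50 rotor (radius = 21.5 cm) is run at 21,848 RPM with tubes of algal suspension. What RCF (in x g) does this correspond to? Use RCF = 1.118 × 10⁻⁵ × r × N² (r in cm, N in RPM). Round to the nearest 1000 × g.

RCF ≈ 115000 x g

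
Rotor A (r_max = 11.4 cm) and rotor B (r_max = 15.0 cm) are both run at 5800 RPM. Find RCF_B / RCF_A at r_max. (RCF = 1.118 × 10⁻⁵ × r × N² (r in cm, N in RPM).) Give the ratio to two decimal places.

At fixed N, RCF ∝ r, so RCF_B/RCF_A = r_B/r_A = 15.0 / 11.4 = 1.3158.

1.32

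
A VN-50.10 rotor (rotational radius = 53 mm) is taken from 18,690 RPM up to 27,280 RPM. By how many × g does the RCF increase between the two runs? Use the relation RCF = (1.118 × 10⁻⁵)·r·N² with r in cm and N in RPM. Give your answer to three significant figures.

≈ 23400 × g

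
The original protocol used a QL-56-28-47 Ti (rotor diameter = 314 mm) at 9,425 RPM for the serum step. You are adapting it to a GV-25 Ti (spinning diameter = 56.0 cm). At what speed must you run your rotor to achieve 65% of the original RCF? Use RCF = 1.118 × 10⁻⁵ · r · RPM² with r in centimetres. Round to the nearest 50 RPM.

Original rotor: r = 314 mm / 2 = 157 mm = 15.7 cm
RCF_original = 1.118 × 10⁻⁵ × 15.7 × (9425)² = 1.118 × 10⁻⁵ × 15.7 × 88,830,625 ≈ 15,592.1 × g
Target RCF = 0.65 × 15,592.1 ≈ 10,134.9 × g
Your rotor: r = 56.0 / 2 = 28 cm
10,134.9 = 1.118 × 10⁻⁵ × 28 × N²
N² = 10,134.9 / (31.304 × 10⁻⁵) = 32,375,735
N ≈ √32,375,735 ≈ 5,690.0

≈ 5700 RPM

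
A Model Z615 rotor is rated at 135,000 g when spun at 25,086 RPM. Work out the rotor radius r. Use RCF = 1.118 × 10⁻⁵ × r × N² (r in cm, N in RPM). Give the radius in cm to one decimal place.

RCF = 1.118 × 10⁻⁵ × r × N²
135000 = 1.118 × 10⁻⁵ × r × (25086)²
r = 135000 / (1.118 × 10⁻⁵ × 629,307,396) = 135000 / 7035.657 ≈ 19.188 cm

≈ 19.2 cm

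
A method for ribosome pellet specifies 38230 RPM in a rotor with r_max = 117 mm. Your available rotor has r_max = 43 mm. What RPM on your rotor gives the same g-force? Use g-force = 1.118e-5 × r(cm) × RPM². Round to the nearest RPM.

Original rotor: r = 117 mm = 11.7 cm
RCF = 1.118 × 10⁻⁵ × r × N²
RCF_original = 1.118 × 10⁻⁵ × 11.7 × (38230)² = 1.118 × 10⁻⁵ × 11.7 × 1,461,532,900 ≈ 191,177.3 × g
Your rotor: r = 43 mm = 4.3 cm
191,177.3 = 1.118 × 10⁻⁵ × 4.3 × N²
N² = 191,177.3 / (4.8074 × 10⁻⁵) = 3,976,729,625
N ≈ √3,976,729,625 ≈ 63,061.3

63061 RPM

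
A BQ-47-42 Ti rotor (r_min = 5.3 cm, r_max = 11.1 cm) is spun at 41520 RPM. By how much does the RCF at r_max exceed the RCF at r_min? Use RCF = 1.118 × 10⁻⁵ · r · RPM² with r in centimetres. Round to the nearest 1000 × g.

RCF_max = 1.118 × 10⁻⁵ × 11.1 × (41520)² = 1.118 × 10⁻⁵ × 11.1 × 1,723,910,400 ≈ 213,933.8 × g
RCF_min = 1.118 × 10⁻⁵ × 5.3 × (41520)² = 1.118 × 10⁻⁵ × 5.3 × 1,723,910,400 ≈ 102,148.6 × g
ΔRCF = 213,933.8 − 102,148.6 = 111,785.2

≈ 112000 g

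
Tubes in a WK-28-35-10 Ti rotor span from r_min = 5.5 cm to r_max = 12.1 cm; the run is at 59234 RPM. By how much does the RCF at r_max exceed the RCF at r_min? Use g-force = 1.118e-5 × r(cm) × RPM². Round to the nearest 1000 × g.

259000 x g

ΔRCF = 1.118 × 10⁻⁵ × (r_max − r_min) × N² = 1.118 × 10⁻⁵ × 6.6 × 3,508,666,756 ≈ 258,897.5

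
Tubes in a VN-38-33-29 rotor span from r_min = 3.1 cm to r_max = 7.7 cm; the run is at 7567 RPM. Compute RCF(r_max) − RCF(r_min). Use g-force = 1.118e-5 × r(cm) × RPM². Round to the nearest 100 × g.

ΔRCF ≈ 2900 × g

RCF_max = 1.118 × 10⁻⁵ × 7.7 × (7567)² = 1.118 × 10⁻⁵ × 7.7 × 57,259,489 ≈ 4,929.2 × g
RCF_min = 1.118 × 10⁻⁵ × 3.1 × (7567)² = 1.118 × 10⁻⁵ × 3.1 × 57,259,489 ≈ 1,984.5 × g
ΔRCF = 4,929.2 − 1,984.5 = 2,944.7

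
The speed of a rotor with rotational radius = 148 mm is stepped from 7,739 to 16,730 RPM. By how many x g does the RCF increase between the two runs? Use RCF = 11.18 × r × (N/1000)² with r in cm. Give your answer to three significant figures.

36400 x g

r = 148 mm = 14.8 cm
RCF₁ = 11.18 × 14.8 × (7.739)² = 11.18 × 14.8 × 59.892121 ≈ 9,910 × g
RCF₂ = 11.18 × 14.8 × (16.73)² = 11.18 × 14.8 × 279.8929 ≈ 46,312.2 × g
Increase = 46,312.2 − 9,910 = 36,402.2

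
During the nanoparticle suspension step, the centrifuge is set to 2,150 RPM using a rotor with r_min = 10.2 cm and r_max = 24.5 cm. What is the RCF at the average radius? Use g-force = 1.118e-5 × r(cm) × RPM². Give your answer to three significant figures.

897 × g

r_avg = (10.2 + 24.5) / 2 = 17.35 cm
RCF = 1.118 × 10⁻⁵ × 17.35 × (2150)² = 1.118 × 10⁻⁵ × 17.35 × 4,622,500 ≈ 896.6 × g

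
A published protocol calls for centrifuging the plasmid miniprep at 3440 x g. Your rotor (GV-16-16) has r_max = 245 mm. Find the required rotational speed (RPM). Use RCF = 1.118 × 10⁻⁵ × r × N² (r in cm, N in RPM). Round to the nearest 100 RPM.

r = 245 mm = 24.5 cm
3,440 = 1.118 × 10⁻⁵ × 24.5 × N²
N² = 3,440 / (27.391 × 10⁻⁵) = 12,558,870
N ≈ √12,558,870 ≈ 3,543.8

N ≈ 3500 RPM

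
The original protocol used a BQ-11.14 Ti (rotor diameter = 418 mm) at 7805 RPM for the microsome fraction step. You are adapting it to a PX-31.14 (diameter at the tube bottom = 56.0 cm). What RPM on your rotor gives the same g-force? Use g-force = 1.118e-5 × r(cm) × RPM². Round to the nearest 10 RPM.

Original rotor: r = 418 mm / 2 = 209 mm = 20.9 cm
RCF_original = 1.118 × 10⁻⁵ × 20.9 × (7805)² = 1.118 × 10⁻⁵ × 20.9 × 60,918,025 ≈ 14,234.2 × g
Your rotor: r = 56.0 / 2 = 28 cm
14,234.2 = 1.118 × 10⁻⁵ × 28 × N²
N² = 14,234.2 / (31.304 × 10⁻⁵) = 45,470,866
N ≈ √45,470,866 ≈ 6,743.2

6740 RPM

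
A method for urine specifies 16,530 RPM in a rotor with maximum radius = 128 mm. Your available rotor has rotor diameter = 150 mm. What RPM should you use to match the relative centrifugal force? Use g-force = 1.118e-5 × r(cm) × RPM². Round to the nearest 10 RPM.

21590 RPM

Original rotor: r = 128 mm = 12.8 cm
RCF = 1.118 × 10⁻⁵ × r × N²
RCF_original = 1.118 × 10⁻⁵ × 12.8 × (16530)² = 1.118 × 10⁻⁵ × 12.8 × 273,240,900 ≈ 39,101.9 × g
Your rotor: r = 150 mm / 2 = 75 mm = 7.5 cm
39,101.9 = 1.118 × 10⁻⁵ × 7.5 × N²
N² = 39,101.9 / (8.385 × 10⁻⁵) = 466,331,544
N ≈ √466,331,544 ≈ 21,594.7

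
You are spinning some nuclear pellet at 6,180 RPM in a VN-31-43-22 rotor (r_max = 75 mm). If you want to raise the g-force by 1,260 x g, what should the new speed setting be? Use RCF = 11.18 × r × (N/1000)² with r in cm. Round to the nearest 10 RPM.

r = 75 mm = 7.5 cm
Current RCF = 11.18 × 7.5 × (6.18)² = 11.18 × 7.5 × 38.1924 ≈ 3,202.4 × g
Target RCF = 3,202.4 + 1,260 = 4,462.4 × g
(N/1000)² = 4,462.4 / 83.85 = 53.21884
N = 1000 × √53.21884 ≈ 7,295.1

7300 RPM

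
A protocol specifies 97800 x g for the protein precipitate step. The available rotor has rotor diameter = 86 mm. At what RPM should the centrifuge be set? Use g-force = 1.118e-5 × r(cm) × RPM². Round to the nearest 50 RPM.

r = 86 mm / 2 = 43 mm = 4.3 cm
97,800 = 1.118 × 10⁻⁵ × 4.3 × N²
N² = 97,800 / (4.8074 × 10⁻⁵) = 2,034,363,689
N ≈ √2,034,363,689 ≈ 45,103.9

≈ 45100 RPM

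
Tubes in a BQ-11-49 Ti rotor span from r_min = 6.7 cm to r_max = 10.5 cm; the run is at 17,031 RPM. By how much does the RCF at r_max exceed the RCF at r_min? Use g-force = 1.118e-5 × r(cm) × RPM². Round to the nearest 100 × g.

ΔRCF = 1.118 × 10⁻⁵ × (r_max − r_min) × N² = 1.118 × 10⁻⁵ × 3.8 × 290,054,961 ≈ 12,322.7

12300 x g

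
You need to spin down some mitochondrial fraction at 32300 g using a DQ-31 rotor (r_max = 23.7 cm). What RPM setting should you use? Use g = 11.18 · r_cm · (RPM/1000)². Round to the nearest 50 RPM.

32,300 = 11.18 × 23.7 × (N/1000)²
(N/1000)² = 32,300 / 264.966 = 121.9024
N = 1000 × √121.9024 ≈ 11,040.9

11050 RPM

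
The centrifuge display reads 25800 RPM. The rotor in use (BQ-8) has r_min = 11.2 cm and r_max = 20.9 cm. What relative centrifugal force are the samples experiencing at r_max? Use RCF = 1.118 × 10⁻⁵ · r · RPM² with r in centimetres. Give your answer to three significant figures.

≈ 156000 ×g

Use r_max = 20.9 cm.
RCF = 1.118 × 10⁻⁵ × 20.9 × (25800)² = 1.118 × 10⁻⁵ × 20.9 × 665,640,000 ≈ 155,534.8 × g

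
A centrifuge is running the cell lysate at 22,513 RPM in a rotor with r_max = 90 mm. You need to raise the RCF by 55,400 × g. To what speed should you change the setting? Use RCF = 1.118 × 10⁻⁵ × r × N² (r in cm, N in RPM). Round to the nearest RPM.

≈ 32518 RPM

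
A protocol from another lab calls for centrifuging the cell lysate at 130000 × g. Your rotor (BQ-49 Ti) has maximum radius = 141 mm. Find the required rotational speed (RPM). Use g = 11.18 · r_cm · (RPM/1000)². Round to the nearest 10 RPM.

r = 141 mm = 14.1 cm
RCF = 11.18 × r × (N/1000)²
130,000 = 11.18 × 14.1 × (N/1000)²
(N/1000)² = 130,000 / 157.638 = 824.6743
N = 1000 × √824.6743 ≈ 28,717.1

N ≈ 28720 RPM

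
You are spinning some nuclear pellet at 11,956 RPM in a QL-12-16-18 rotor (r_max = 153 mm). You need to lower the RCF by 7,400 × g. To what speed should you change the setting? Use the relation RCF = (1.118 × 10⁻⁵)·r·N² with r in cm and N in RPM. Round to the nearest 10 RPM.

N₂ ≈ 9980 RPM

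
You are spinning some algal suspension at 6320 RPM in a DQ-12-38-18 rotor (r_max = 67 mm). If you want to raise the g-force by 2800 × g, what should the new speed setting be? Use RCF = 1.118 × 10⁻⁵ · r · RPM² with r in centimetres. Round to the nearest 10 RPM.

8790 RPM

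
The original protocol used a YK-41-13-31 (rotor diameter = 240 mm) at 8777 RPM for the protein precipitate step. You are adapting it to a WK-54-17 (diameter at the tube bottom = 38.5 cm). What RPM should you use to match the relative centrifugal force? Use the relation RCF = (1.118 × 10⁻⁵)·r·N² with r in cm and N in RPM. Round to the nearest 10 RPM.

6930 RPM

Original rotor: r = 240 mm / 2 = 120 mm = 12 cm
RCF_original = 1.118 × 10⁻⁵ × 12 × (8777)² = 1.118 × 10⁻⁵ × 12 × 77,035,729 ≈ 10,335.1 × g
Your rotor: r = 38.5 / 2 = 19.25 cm
10,335.1 = 1.118 × 10⁻⁵ × 19.25 × N²
N² = 10,335.1 / (21.5215 × 10⁻⁵) = 48,022,210
N ≈ √48,022,210 ≈ 6,929.8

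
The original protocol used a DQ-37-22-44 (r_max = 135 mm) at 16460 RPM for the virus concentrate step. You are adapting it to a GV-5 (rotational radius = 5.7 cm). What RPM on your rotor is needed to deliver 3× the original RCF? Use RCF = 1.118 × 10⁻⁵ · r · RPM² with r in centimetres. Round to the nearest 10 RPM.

≈ 43880 RPM

Original rotor: r = 135 mm = 13.5 cm
RCF_original = 1.118 × 10⁻⁵ × 13.5 × (16460)² = 1.118 × 10⁻⁵ × 13.5 × 270,931,600 ≈ 40,891.7 × g
Target RCF = 3 × 40,891.7 ≈ 122,675.1 × g
122,675.1 = 1.118 × 10⁻⁵ × 5.7 × N²
N² = 122,675.1 / (6.3726 × 10⁻⁵) = 1,925,040,015
N ≈ √1,925,040,015 ≈ 43,875.3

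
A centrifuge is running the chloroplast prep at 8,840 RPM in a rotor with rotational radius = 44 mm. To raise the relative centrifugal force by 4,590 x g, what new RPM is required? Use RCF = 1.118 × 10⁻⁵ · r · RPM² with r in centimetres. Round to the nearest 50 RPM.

r = 44 mm = 4.4 cm
Current RCF = 1.118 × 10⁻⁵ × 4.4 × (8840)² = 1.118 × 10⁻⁵ × 4.4 × 78,145,600 ≈ 3,844.1 × g
Target RCF = 3,844.1 + 4,590 = 8,434.1 × g
N² = 8,434.1 / (4.9192 × 10⁻⁵) = 171,452,675
N ≈ √171,452,675 ≈ 13,094.0

N₂ ≈ 13100 RPM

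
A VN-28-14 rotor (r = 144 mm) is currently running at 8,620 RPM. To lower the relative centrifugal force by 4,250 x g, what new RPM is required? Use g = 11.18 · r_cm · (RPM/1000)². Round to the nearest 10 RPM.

N₂ ≈ 6920 RPM

r = 144 mm = 14.4 cm
Current RCF = 11.18 × 14.4 × (8.62)² = 11.18 × 14.4 × 74.3044 ≈ 11,962.4 × g
Target RCF = 11,962.4 − 4,250 = 7,712.4 × g
(N/1000)² = 7,712.4 / 160.992 = 47.90549
N = 1000 × √47.90549 ≈ 6,921.4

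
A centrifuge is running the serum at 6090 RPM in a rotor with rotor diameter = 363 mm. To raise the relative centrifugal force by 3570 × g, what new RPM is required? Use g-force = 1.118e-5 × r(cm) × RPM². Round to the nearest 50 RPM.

N₂ ≈ 7400 RPM

r = 363 mm / 2 = 181.5 mm = 18.15 cm
Current RCF = 1.118 × 10⁻⁵ × 18.15 × (6090)² = 1.118 × 10⁻⁵ × 18.15 × 37,088,100 ≈ 7,525.8 × g
Target RCF = 7,525.8 + 3,570 = 11,095.8 × g
N² = 11,095.8 / (20.2917 × 10⁻⁵) = 54,681,471
N ≈ √54,681,471 ≈ 7,394.7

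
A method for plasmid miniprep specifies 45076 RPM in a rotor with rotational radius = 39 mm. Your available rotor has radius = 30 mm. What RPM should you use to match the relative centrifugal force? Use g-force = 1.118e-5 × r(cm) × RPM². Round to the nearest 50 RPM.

51400 RPM

Original rotor: r = 39 mm = 3.9 cm
RCF = 1.118 × 10⁻⁵ × r × N²
RCF_original = 1.118 × 10⁻⁵ × 3.9 × (45076)² = 1.118 × 10⁻⁵ × 3.9 × 2,031,845,776 ≈ 88,592.5 × g
Your rotor: r = 30 mm = 3.0 cm
88,592.5 = 1.118 × 10⁻⁵ × 3 × N²
N² = 88,592.5 / (3.354 × 10⁻⁵) = 2,641,398,330
N ≈ √2,641,398,330 ≈ 51,394.5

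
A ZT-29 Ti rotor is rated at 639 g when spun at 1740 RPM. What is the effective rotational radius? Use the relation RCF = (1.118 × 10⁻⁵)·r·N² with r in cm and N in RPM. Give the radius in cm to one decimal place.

639 = 1.118 × 10⁻⁵ × r × (1740)²
r = 639 / (1.118 × 10⁻⁵ × 3,027,600) = 639 / 33.84857 ≈ 18.878 cm

18.9 cm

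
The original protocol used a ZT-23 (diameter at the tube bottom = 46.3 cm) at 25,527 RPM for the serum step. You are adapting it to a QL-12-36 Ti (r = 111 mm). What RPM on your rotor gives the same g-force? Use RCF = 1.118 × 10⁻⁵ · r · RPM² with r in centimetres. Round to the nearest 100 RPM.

≈ 36900 RPM

Original rotor: r = 46.3 / 2 = 23.15 cm
RCF = 1.118 × 10⁻⁵ × r × N²
RCF_original = 1.118 × 10⁻⁵ × 23.15 × (25527)² = 1.118 × 10⁻⁵ × 23.15 × 651,627,729 ≈ 168,652.3 × g
Your rotor: r = 111 mm = 11.1 cm
168,652.3 = 1.118 × 10⁻⁵ × 11.1 × N²
N² = 168,652.3 / (12.4098 × 10⁻⁵) = 1,359,025,125
N ≈ √1,359,025,125 ≈ 36,865.0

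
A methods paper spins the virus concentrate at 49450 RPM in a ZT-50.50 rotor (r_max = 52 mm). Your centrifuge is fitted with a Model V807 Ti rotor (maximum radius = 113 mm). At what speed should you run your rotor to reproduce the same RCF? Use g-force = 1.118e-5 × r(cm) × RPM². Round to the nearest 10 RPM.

33550 RPM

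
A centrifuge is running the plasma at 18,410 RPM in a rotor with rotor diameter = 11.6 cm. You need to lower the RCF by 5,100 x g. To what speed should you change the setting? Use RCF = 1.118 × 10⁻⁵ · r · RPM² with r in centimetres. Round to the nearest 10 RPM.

r = 11.6 / 2 = 5.8 cm
Current RCF = 1.118 × 10⁻⁵ × 5.8 × (18410)² = 1.118 × 10⁻⁵ × 5.8 × 338,928,100 ≈ 21,977.5 × g
Target RCF = 21,977.5 − 5,100 = 16,877.5 × g
N² = 16,877.5 / (6.4844 × 10⁻⁵) = 260,278,515
N ≈ √260,278,515 ≈ 16,133.1

≈ 16130 RPM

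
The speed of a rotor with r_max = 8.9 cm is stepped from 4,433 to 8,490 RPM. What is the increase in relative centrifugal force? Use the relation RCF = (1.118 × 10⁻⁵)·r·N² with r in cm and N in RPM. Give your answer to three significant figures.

RCF₁ = 1.118 × 10⁻⁵ × 8.9 × (4433)² = 1.118 × 10⁻⁵ × 8.9 × 19,651,489 ≈ 1,955.4 × g
RCF₂ = 1.118 × 10⁻⁵ × 8.9 × (8490)² = 1.118 × 10⁻⁵ × 8.9 × 72,080,100 ≈ 7,172.1 × g
Increase = 7,172.1 − 1,955.4 = 5,216.7

5220 x g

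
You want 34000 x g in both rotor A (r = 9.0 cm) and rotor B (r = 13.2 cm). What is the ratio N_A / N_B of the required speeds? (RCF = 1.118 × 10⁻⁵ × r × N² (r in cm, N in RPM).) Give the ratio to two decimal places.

1.21

At fixed RCF, N ∝ 1/√r, so N_A/N_B = √(r_B/r_A) = √(13.2/9.0) = √1.466667 = 1.2111.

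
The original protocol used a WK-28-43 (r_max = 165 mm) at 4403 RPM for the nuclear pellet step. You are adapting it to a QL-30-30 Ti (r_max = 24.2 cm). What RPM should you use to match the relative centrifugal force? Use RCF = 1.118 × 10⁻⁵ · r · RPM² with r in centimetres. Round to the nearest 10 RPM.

≈ 3640 RPM

Original rotor: r = 165 mm = 16.5 cm
RCF_original = 1.118 × 10⁻⁵ × 16.5 × (4403)² = 1.118 × 10⁻⁵ × 16.5 × 19,386,409 ≈ 3,576.2 × g
3,576.2 = 1.118 × 10⁻⁵ × 24.2 × N²
N² = 3,576.2 / (27.0556 × 10⁻⁵) = 13,217,966
N ≈ √13,217,966 ≈ 3,635.7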